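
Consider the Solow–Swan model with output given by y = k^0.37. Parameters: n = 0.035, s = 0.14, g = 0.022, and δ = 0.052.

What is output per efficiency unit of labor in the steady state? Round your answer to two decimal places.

y* = 1.16

Steady state requires s·f(k) = (n + g + δ)·k, i.e. s·k^α = (n + g + δ)·k.
Dividing both sides by k: k^(1−α) = s / (n + g + δ).
k^0.63 = 0.14 / (0.035 + 0.022 + 0.052) = 0.14 / 0.109 = 1.2844
k* = 1.2844^(1/0.63) ≈ 1.4878
y* = (k*)^α = 1.4878^0.37 ≈ 1.1584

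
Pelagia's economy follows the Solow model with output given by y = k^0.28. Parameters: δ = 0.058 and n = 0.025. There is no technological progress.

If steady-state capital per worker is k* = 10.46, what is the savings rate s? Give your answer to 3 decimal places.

In steady state, investment equals break-even investment: s·k^α = (n + δ)·k.
So s / (n + δ) = (k*)^(1−α) = 10.46^0.72 = 5.4208.
Therefore s = 5.4208 × (n + δ) = 5.4208 × 0.083 = 0.4499.

s ≈ 0.450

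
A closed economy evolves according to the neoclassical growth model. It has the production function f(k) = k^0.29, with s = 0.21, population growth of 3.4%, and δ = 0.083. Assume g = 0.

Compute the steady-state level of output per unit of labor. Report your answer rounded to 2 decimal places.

Steady state requires s·f(k) = (n + δ)·k, i.e. s·k^α = (n + δ)·k.
Dividing both sides by k: k^(1−α) = s / (n + δ).
k^0.71 = 0.21 / (0.034 + 0.083) = 0.21 / 0.117 = 1.7949
k* = 1.7949^(1/0.71) ≈ 2.2793
y* = (k*)^α = 2.2793^0.29 ≈ 1.2699

y* = 1.27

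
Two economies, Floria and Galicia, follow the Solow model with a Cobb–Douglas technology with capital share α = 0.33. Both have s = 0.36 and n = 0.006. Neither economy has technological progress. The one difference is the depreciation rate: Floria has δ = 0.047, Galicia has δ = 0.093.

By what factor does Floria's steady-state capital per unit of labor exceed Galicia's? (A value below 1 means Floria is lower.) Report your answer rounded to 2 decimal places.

ratio ≈ 2.54

Steady-state k* = [s/(n + δ)]^(1/(1−α)), so the ratio is [ (s_F/(n + δ)_F) / (s_G/(n + δ)_G) ]^1.4925.
s_F/(n + δ)_F = 0.36/0.053 = 6.7925; s_G/(n + δ)_G = 0.36/0.099 = 3.6364.
Ratio = (6.7925/3.6364)^1.4925 = 1.8679^1.4925 ≈ 2.5409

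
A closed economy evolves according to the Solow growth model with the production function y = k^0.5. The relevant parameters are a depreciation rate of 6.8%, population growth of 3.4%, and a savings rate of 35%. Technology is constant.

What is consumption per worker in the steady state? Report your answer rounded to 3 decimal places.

At the steady state, Δk = 0, so s·k^α = (n + δ)·k.
Dividing both sides by k: k^(1−α) = s / (n + δ).
k^0.5 = 0.35 / (0.034 + 0.068) = 0.35 / 0.102 = 3.4314
k* = 3.4314^(1/0.5) ≈ 11.7745
y* = (k*)^α = 11.7745^0.5 ≈ 3.4314
c* = (1 − s)·y* = (1 − 0.35) × 3.4314 ≈ 2.2304

c* = 2.230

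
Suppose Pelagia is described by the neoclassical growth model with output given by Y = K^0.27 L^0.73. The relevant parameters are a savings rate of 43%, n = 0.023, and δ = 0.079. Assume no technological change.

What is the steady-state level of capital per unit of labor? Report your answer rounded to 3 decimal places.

Steady state requires s·f(k) = (n + δ)·k, i.e. s·k^α = (n + δ)·k.
Dividing both sides by k: k^(1−α) = s / (n + δ).
k^0.73 = 0.43 / (0.023 + 0.079) = 0.43 / 0.102 = 4.2157
k* = 4.2157^(1/0.73) ≈ 7.1777

k* ≈ 7.178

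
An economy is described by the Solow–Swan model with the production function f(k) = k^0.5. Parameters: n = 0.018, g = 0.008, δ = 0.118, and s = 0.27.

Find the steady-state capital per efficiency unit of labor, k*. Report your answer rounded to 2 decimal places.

k* = 3.52

At the steady state, Δk = 0, so s·k^α = (n + g + δ)·k.
Rearranging, k^(1−α) = s / (n + g + δ).
k^0.5 = 0.27 / (0.018 + 0.008 + 0.118) = 0.27 / 0.144 = 1.8750
k* = 1.8750^(1/0.5) ≈ 3.5156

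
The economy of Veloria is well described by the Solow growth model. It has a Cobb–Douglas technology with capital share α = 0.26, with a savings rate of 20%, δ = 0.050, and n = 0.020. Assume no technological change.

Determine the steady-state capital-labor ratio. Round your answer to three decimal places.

In steady state, investment equals break-even investment: s·k^α = (n + δ)·k.
Rearranging, k^(1−α) = s / (n + δ).
k^0.74 = 0.20 / (0.020 + 0.050) = 0.20 / 0.070 = 2.8571
k* = 2.8571^(1/0.74) ≈ 4.1316

k* ≈ 4.132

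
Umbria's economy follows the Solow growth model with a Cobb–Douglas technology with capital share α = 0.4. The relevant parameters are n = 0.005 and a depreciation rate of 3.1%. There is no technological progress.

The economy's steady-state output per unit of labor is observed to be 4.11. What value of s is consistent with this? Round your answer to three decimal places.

At the steady state, Δk = 0, so s·k^α = (n + δ)·k.
Since y* = [s/(n + δ)]^(α/(1−α)), we have s/(n + δ) = (y*)^((1−α)/α) = 4.11^1.5 = 8.3323.
Therefore s = 8.3323 × (n + δ) = 8.3323 × 0.036 = 0.3000.

s ≈ 0.300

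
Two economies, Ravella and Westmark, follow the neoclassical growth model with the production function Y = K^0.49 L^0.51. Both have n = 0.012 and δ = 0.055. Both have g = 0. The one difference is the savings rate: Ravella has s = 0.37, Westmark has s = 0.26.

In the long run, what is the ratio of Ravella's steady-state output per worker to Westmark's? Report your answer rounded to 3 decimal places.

Steady-state y* = [s/(n + δ)]^(α/(1−α)), so the ratio is [ (s_R/(n + δ)_R) / (s_W/(n + δ)_W) ]^0.9608.
s_R/(n + δ)_R = 0.37/0.067 = 5.5224; s_W/(n + δ)_W = 0.26/0.067 = 3.8806.
Ratio = (5.5224/3.8806)^0.9608 = 1.4231^0.9608 ≈ 1.4036

ratio ≈ 1.404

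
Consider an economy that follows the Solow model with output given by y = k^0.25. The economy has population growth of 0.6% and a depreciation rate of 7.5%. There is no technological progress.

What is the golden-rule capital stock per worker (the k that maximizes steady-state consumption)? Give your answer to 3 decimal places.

The golden rule sets f'(k) = n + δ, i.e. α·k^(α−1) = n + δ.
So k^(1−α) = α / (n + δ) = 0.25 / 0.081 = 3.0864.
k_gold = 3.0864^(1/0.75) ≈ 4.4937

k_gold ≈ 4.494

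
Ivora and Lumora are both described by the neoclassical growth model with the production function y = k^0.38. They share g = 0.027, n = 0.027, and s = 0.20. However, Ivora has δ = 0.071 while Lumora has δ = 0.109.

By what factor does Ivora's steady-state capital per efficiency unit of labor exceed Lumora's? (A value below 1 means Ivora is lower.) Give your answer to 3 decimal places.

k*_I / k*_L ≈ 1.534

Steady-state k* = [s/(n + g + δ)]^(1/(1−α)), so the ratio is [ (s_I/(n + g + δ)_I) / (s_L/(n + g + δ)_L) ]^1.6129.
s_I/(n + g + δ)_I = 0.20/0.125 = 1.6000; s_L/(n + g + δ)_L = 0.20/0.163 = 1.2270.
Ratio = (1.6000/1.2270)^1.6129 = 1.3040^1.6129 ≈ 1.5344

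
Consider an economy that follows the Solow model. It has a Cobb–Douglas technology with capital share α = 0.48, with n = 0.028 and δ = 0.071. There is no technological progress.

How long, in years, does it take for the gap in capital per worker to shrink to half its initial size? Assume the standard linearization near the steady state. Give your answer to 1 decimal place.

t_½ ≈ 13.5 years

Near the steady state the convergence rate is λ = (1 − α)(n + δ).
λ = (1 − 0.48) × 0.099 = 0.52 × 0.099 = 0.05148
Half-life = ln 2 / λ = 0.6931 / 0.05148 ≈ 13.46 years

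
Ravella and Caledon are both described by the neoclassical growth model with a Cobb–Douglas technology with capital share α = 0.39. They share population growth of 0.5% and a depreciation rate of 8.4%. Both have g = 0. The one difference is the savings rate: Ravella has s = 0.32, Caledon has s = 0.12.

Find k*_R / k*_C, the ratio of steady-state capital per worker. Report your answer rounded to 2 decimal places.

ratio ≈ 4.99

Steady-state k* = [s/(n + δ)]^(1/(1−α)), so the ratio is [ (s_R/(n + δ)_R) / (s_C/(n + δ)_C) ]^1.6393.
s_R/(n + δ)_R = 0.32/0.089 = 3.5955; s_C/(n + δ)_C = 0.12/0.089 = 1.3483.
Ratio = (3.5955/1.3483)^1.6393 = 2.6667^1.6393 ≈ 4.9923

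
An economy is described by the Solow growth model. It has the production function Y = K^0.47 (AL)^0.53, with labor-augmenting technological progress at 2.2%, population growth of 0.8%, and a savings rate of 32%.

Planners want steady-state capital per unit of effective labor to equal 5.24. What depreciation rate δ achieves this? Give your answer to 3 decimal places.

At the steady state, Δk = 0, so s·k^α = (n + g + δ)·k.
So s / (n + g + δ) = (k*)^(1−α) = 5.24^0.53 = 2.4057.
Therefore n + g + δ = s / 2.4057 = 0.32 / 2.4057 = 0.1330, so δ = 0.1330 − 0.030 = 0.1030.

δ ≈ 0.103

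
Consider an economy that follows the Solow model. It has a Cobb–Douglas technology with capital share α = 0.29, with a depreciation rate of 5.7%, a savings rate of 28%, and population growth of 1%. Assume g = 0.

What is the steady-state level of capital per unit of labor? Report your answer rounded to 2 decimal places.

At the steady state, Δk = 0, so s·k^α = (n + δ)·k.
Rearranging, k^(1−α) = s / (n + δ).
k^0.71 = 0.28 / (0.010 + 0.057) = 0.28 / 0.067 = 4.1791
k* = 4.1791^(1/0.71) ≈ 7.4949

k* = 7.49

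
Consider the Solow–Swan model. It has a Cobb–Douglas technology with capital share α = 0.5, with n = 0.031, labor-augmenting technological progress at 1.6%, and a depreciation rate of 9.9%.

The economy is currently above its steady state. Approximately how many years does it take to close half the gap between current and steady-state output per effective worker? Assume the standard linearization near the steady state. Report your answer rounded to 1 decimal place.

t_½ ≈ 9.5 years

Near the steady state the convergence rate is λ = (1 − α)(n + g + δ).
λ = (1 − 0.5) × 0.146 = 0.5 × 0.146 = 0.0730
Half-life = ln 2 / λ = 0.6931 / 0.0730 ≈ 9.49 years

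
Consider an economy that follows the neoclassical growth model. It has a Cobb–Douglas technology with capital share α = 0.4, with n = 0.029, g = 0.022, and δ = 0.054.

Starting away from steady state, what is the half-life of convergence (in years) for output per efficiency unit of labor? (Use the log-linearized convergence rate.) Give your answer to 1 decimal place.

about 11.0 years

Near the steady state the convergence rate is λ = (1 − α)(n + g + δ).
λ = (1 − 0.4) × 0.105 = 0.6 × 0.105 = 0.0630
Half-life = ln 2 / λ = 0.6931 / 0.0630 ≈ 11.00 years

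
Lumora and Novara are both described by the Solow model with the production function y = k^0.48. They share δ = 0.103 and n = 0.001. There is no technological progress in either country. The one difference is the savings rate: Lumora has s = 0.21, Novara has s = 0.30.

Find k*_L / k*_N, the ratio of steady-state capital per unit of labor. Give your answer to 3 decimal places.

Steady-state k* = [s/(n + δ)]^(1/(1−α)), so the ratio is [ (s_L/(n + δ)_L) / (s_N/(n + δ)_N) ]^1.9231.
s_L/(n + δ)_L = 0.21/0.104 = 2.0192; s_N/(n + δ)_N = 0.30/0.104 = 2.8846.
Ratio = (2.0192/2.8846)^1.9231 = 0.7000^1.9231 ≈ 0.5036

k*_L / k*_N ≈ 0.504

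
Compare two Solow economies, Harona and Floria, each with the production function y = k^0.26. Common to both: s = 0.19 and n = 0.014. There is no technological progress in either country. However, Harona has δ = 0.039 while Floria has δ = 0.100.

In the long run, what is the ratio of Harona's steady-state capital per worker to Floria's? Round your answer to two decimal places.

k*_H / k*_F ≈ 2.82

Steady-state k* = [s/(n + δ)]^(1/(1−α)), so the ratio is [ (s_H/(n + δ)_H) / (s_F/(n + δ)_F) ]^1.3514.
s_H/(n + δ)_H = 0.19/0.053 = 3.5849; s_F/(n + δ)_F = 0.19/0.114 = 1.6667.
Ratio = (3.5849/1.6667)^1.3514 = 2.1509^1.3514 ≈ 2.8152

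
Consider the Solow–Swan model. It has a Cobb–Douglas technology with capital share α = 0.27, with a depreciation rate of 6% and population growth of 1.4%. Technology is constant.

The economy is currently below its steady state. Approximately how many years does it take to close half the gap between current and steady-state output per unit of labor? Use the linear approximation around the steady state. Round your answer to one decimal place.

Near the steady state the convergence rate is λ = (1 − α)(n + δ).
λ = (1 − 0.27) × 0.074 = 0.73 × 0.074 = 0.05402
Half-life = ln 2 / λ = 0.6931 / 0.05402 ≈ 12.83 years

half-life ≈ 12.8 years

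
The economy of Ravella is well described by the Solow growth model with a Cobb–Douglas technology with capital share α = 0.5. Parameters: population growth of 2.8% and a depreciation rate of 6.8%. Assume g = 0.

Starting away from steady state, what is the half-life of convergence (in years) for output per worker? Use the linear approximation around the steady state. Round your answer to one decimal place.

Near the steady state the convergence rate is λ = (1 − α)(n + δ).
λ = (1 − 0.5) × 0.096 = 0.5 × 0.096 = 0.0480
Half-life = ln 2 / λ = 0.6931 / 0.0480 ≈ 14.44 years

half-life ≈ 14.4 years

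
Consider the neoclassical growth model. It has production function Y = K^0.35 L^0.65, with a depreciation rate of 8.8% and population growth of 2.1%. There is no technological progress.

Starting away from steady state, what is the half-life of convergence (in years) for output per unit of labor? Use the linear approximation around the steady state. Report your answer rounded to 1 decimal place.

Near the steady state the convergence rate is λ = (1 − α)(n + δ).
λ = (1 − 0.35) × 0.109 = 0.65 × 0.109 = 0.07085
Half-life = ln 2 / λ = 0.6931 / 0.07085 ≈ 9.78 years

about 9.8 years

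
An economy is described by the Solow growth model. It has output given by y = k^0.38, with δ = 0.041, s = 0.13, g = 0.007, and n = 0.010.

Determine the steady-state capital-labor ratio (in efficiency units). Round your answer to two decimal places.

k* ≈ 3.68

At the steady state, Δk = 0, so s·k^α = (n + g + δ)·k.
Dividing both sides by k: k^(1−α) = s / (n + g + δ).
k^0.62 = 0.13 / (0.010 + 0.007 + 0.041) = 0.13 / 0.058 = 2.2414
k* = 2.2414^(1/0.62) ≈ 3.6758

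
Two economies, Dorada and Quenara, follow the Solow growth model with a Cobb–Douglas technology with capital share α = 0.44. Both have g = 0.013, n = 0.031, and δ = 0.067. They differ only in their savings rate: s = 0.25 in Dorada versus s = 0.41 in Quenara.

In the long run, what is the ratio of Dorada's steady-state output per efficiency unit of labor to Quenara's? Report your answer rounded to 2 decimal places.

Steady-state y* = [s/(n + g + δ)]^(α/(1−α)), so the ratio is [ (s_D/(n + g + δ)_D) / (s_Q/(n + g + δ)_Q) ]^0.7857.
s_D/(n + g + δ)_D = 0.25/0.111 = 2.2523; s_Q/(n + g + δ)_Q = 0.41/0.111 = 3.6937.
Ratio = (2.2523/3.6937)^0.7857 = 0.6098^0.7857 ≈ 0.6780

y*_D / y*_Q ≈ 0.68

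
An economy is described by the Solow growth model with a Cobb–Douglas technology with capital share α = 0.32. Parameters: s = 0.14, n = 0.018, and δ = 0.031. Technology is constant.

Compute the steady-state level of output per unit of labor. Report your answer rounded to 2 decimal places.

y* ≈ 1.64

At the steady state, Δk = 0, so s·k^α = (n + δ)·k.
Rearranging, k^(1−α) = s / (n + δ).
k^0.68 = 0.14 / (0.018 + 0.031) = 0.14 / 0.049 = 2.8571
k* = 2.8571^(1/0.68) ≈ 4.6825
y* = (k*)^α = 4.6825^0.32 ≈ 1.6389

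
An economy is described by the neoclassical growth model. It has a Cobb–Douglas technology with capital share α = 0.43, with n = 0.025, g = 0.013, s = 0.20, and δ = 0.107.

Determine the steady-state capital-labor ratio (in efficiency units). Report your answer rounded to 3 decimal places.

k* ≈ 1.758

Steady state requires s·f(k) = (n + g + δ)·k, i.e. s·k^α = (n + g + δ)·k.
Dividing both sides by k: k^(1−α) = s / (n + g + δ).
k^0.57 = 0.20 / (0.025 + 0.013 + 0.107) = 0.20 / 0.145 = 1.3793
k* = 1.3793^(1/0.57) ≈ 1.7580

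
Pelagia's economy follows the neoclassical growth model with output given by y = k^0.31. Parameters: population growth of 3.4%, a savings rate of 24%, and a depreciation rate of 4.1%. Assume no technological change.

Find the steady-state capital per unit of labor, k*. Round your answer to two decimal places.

At the steady state, Δk = 0, so s·k^α = (n + δ)·k.
Rearranging, k^(1−α) = s / (n + δ).
k^0.69 = 0.24 / (0.034 + 0.041) = 0.24 / 0.075 = 3.2000
k* = 3.2000^(1/0.69) ≈ 5.3964

k* = 5.40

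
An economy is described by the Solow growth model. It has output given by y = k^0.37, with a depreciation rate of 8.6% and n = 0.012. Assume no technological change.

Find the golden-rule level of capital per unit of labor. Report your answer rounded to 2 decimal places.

k_gold ≈ 8.24

The golden rule sets f'(k) = n + δ, i.e. α·k^(α−1) = n + δ.
So k^(1−α) = α / (n + δ) = 0.37 / 0.098 = 3.7755.
k_gold = 3.7755^(1/0.63) ≈ 8.2382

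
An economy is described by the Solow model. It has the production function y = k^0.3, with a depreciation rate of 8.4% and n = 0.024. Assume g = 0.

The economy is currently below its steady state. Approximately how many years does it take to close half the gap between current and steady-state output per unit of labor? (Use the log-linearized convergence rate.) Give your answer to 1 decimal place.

Near the steady state the convergence rate is λ = (1 − α)(n + δ).
λ = (1 − 0.3) × 0.108 = 0.7 × 0.108 = 0.0756
Half-life = ln 2 / λ = 0.6931 / 0.0756 ≈ 9.17 years

half-life ≈ 9.2 years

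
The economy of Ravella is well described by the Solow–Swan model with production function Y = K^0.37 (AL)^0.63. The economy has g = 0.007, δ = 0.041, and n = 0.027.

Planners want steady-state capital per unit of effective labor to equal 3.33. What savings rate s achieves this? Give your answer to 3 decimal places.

In steady state, investment equals break-even investment: s·k^α = (n + g + δ)·k.
So s / (n + g + δ) = (k*)^(1−α) = 3.33^0.63 = 2.1337.
Therefore s = 2.1337 × (n + g + δ) = 2.1337 × 0.075 = 0.1600.

s ≈ 0.160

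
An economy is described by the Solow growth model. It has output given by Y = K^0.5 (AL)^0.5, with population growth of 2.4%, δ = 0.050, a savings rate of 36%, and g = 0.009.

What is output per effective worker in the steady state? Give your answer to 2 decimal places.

In steady state, investment equals break-even investment: s·k^α = (n + g + δ)·k.
Dividing both sides by k: k^(1−α) = s / (n + g + δ).
k^0.5 = 0.36 / (0.024 + 0.009 + 0.050) = 0.36 / 0.083 = 4.3373
k* = 4.3373^(1/0.5) ≈ 18.8122
y* = (k*)^α = 18.8122^0.5 ≈ 4.3373

y* ≈ 4.34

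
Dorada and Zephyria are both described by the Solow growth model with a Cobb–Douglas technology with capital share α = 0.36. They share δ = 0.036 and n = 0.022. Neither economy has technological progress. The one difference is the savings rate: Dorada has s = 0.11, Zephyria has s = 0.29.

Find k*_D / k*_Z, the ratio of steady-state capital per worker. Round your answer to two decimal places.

Steady-state k* = [s/(n + δ)]^(1/(1−α)), so the ratio is [ (s_D/(n + δ)_D) / (s_Z/(n + δ)_Z) ]^1.5625.
s_D/(n + δ)_D = 0.11/0.058 = 1.8966; s_Z/(n + δ)_Z = 0.29/0.058 = 5.0000.
Ratio = (1.8966/5.0000)^1.5625 = 0.3793^1.5625 ≈ 0.2199

ratio ≈ 0.22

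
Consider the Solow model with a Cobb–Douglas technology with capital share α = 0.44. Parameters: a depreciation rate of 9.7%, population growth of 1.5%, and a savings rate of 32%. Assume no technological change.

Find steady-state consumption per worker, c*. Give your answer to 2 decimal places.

Steady state requires s·f(k) = (n + δ)·k, i.e. s·k^α = (n + δ)·k.
Rearranging, k^(1−α) = s / (n + δ).
k^0.56 = 0.32 / (0.015 + 0.097) = 0.32 / 0.112 = 2.8571
k* = 2.8571^(1/0.56) ≈ 6.5186
y* = (k*)^α = 6.5186^0.44 ≈ 2.2815
c* = (1 − s)·y* = (1 − 0.32) × 2.2815 ≈ 1.5514

c* = 1.55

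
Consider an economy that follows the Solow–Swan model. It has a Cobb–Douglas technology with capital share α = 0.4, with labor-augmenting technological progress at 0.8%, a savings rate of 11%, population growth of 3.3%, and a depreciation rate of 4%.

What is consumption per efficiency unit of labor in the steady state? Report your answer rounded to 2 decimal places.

In steady state, investment equals break-even investment: s·k^α = (n + g + δ)·k.
Rearranging, k^(1−α) = s / (n + g + δ).
k^0.6 = 0.11 / (0.033 + 0.008 + 0.040) = 0.11 / 0.081 = 1.3580
k* = 1.3580^(1/0.6) ≈ 1.6653
y* = (k*)^α = 1.6653^0.4 ≈ 1.2263
c* = (1 − s)·y* = (1 − 0.11) × 1.2263 ≈ 1.0914

c* = 1.09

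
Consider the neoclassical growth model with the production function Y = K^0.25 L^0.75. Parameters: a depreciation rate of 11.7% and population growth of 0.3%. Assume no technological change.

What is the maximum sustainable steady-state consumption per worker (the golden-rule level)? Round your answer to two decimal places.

c_gold ≈ 0.96

At the golden rule, f'(k) = n + δ, so α·k^(α−1) = n + δ and k_gold = (α/(n + δ))^(1/(1−α)).
k_gold = (0.25/0.120)^(1/0.75) = 2.0833^1.3333 ≈ 2.6607
c_gold = f(k_gold) − (n + δ)·k_gold = 1.2772 − 0.120×2.6607 ≈ 0.9579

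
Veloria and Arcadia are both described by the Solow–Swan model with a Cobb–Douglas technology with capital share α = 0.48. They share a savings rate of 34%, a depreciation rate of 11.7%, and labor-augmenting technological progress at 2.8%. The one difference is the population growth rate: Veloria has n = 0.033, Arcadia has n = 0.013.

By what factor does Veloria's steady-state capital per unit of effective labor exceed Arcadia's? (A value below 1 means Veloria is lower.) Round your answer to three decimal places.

k*_V / k*_A ≈ 0.795

Steady-state k* = [s/(n + g + δ)]^(1/(1−α)), so the ratio is [ (s_V/(n + g + δ)_V) / (s_A/(n + g + δ)_A) ]^1.9231.
s_V/(n + g + δ)_V = 0.34/0.178 = 1.9101; s_A/(n + g + δ)_A = 0.34/0.158 = 2.1519.
Ratio = (1.9101/2.1519)^1.9231 = 0.8876^1.9231 ≈ 0.7951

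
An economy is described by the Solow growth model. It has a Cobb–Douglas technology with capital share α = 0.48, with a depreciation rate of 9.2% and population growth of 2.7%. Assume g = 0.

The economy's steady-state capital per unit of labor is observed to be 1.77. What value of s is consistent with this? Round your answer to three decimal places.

At the steady state, Δk = 0, so s·k^α = (n + δ)·k.
So s / (n + δ) = (k*)^(1−α) = 1.77^0.52 = 1.3457.
Therefore s = 1.3457 × (n + δ) = 1.3457 × 0.119 = 0.1601.

s ≈ 0.160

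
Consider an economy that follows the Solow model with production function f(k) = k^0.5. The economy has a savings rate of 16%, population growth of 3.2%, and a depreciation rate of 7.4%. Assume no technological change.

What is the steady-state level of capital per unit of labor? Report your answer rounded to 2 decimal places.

In steady state, investment equals break-even investment: s·k^α = (n + δ)·k.
Rearranging, k^(1−α) = s / (n + δ).
k^0.5 = 0.16 / (0.032 + 0.074) = 0.16 / 0.106 = 1.5094
k* = 1.5094^(1/0.5) ≈ 2.2783

k* ≈ 2.28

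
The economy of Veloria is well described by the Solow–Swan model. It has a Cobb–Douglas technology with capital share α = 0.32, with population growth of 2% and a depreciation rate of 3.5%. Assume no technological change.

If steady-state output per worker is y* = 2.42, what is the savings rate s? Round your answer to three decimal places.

s ≈ 0.360

Steady state requires s·f(k) = (n + δ)·k, i.e. s·k^α = (n + δ)·k.
Since y* = [s/(n + δ)]^(α/(1−α)), we have s/(n + δ) = (y*)^((1−α)/α) = 2.42^2.125 = 6.5405.
Therefore s = 6.5405 × (n + δ) = 6.5405 × 0.055 = 0.3597.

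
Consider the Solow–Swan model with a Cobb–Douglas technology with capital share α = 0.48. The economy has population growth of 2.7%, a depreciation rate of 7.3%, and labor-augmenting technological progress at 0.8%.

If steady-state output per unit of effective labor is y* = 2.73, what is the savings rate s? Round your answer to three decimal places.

Steady state requires s·f(k) = (n + g + δ)·k, i.e. s·k^α = (n + g + δ)·k.
Since y* = [s/(n + g + δ)]^(α/(1−α)), we have s/(n + g + δ) = (y*)^((1−α)/α) = 2.73^1.0833 = 2.9682.
Therefore s = 2.9682 × (n + g + δ) = 2.9682 × 0.108 = 0.3206.

s ≈ 0.321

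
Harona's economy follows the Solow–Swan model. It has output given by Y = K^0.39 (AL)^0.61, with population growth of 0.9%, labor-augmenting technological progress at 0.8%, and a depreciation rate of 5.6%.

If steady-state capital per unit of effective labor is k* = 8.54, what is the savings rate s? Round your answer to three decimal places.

s ≈ 0.270

At the steady state, Δk = 0, so s·k^α = (n + g + δ)·k.
So s / (n + g + δ) = (k*)^(1−α) = 8.54^0.61 = 3.6999.
Therefore s = 3.6999 × (n + g + δ) = 3.6999 × 0.073 = 0.2701.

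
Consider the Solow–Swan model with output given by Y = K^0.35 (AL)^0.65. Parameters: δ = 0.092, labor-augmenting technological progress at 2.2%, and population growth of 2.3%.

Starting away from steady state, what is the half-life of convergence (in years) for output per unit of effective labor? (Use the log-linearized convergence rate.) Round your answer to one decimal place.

Near the steady state the convergence rate is λ = (1 − α)(n + g + δ).
λ = (1 − 0.35) × 0.137 = 0.65 × 0.137 = 0.08905
Half-life = ln 2 / λ = 0.6931 / 0.08905 ≈ 7.78 years

half-life ≈ 7.8 years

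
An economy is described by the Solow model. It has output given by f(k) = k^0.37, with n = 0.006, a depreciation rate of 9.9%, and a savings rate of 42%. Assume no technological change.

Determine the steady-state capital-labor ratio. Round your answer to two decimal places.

At the steady state, Δk = 0, so s·k^α = (n + δ)·k.
Dividing both sides by k: k^(1−α) = s / (n + δ).
k^0.63 = 0.42 / (0.006 + 0.099) = 0.42 / 0.105 = 4.0000
k* = 4.0000^(1/0.63) ≈ 9.0292

k* ≈ 9.03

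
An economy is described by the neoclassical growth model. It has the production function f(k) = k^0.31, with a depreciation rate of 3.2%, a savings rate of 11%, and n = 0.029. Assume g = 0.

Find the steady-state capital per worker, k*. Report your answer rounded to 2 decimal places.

k* ≈ 2.35

In steady state, investment equals break-even investment: s·k^α = (n + δ)·k.
Dividing both sides by k: k^(1−α) = s / (n + δ).
k^0.69 = 0.11 / (0.029 + 0.032) = 0.11 / 0.061 = 1.8033
k* = 1.8033^(1/0.69) ≈ 2.3502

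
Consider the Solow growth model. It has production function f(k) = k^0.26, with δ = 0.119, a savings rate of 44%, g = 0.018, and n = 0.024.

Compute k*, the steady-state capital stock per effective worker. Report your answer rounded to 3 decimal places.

k* = 3.891

Steady state requires s·f(k) = (n + g + δ)·k, i.e. s·k^α = (n + g + δ)·k.
Rearranging, k^(1−α) = s / (n + g + δ).
k^0.74 = 0.44 / (0.024 + 0.018 + 0.119) = 0.44 / 0.161 = 2.7329
k* = 2.7329^(1/0.74) ≈ 3.8907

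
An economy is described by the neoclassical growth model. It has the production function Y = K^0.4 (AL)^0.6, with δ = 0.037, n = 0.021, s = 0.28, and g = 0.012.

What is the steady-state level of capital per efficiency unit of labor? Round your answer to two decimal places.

k* = 10.08

At the steady state, Δk = 0, so s·k^α = (n + g + δ)·k.
Rearranging, k^(1−α) = s / (n + g + δ).
k^0.6 = 0.28 / (0.021 + 0.012 + 0.037) = 0.28 / 0.070 = 4.0000
k* = 4.0000^(1/0.6) ≈ 10.0794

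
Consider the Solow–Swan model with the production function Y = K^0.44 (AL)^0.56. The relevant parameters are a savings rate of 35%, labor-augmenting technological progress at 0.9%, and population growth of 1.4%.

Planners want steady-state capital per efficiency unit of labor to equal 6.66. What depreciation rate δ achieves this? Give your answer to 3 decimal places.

At the steady state, Δk = 0, so s·k^α = (n + g + δ)·k.
So s / (n + g + δ) = (k*)^(1−α) = 6.66^0.56 = 2.8916.
Therefore n + g + δ = s / 2.8916 = 0.35 / 2.8916 = 0.1210, so δ = 0.1210 − 0.023 = 0.0980.

δ ≈ 0.098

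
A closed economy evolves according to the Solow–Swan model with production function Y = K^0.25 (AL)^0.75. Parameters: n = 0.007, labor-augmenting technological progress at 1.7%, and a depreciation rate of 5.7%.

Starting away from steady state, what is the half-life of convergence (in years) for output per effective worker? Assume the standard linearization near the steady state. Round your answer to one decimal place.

Near the steady state the convergence rate is λ = (1 − α)(n + g + δ).
λ = (1 − 0.25) × 0.081 = 0.75 × 0.081 = 0.06075
Half-life = ln 2 / λ = 0.6931 / 0.06075 ≈ 11.41 years

half-life ≈ 11.4 years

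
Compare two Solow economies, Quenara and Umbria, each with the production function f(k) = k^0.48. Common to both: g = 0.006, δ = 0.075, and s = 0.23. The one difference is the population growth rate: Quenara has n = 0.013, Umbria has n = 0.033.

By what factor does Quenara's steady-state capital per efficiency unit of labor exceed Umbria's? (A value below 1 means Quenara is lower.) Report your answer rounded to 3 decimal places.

ratio ≈ 1.449

Steady-state k* = [s/(n + g + δ)]^(1/(1−α)), so the ratio is [ (s_Q/(n + g + δ)_Q) / (s_U/(n + g + δ)_U) ]^1.9231.
s_Q/(n + g + δ)_Q = 0.23/0.094 = 2.4468; s_U/(n + g + δ)_U = 0.23/0.114 = 2.0175.
Ratio = (2.4468/2.0175)^1.9231 = 1.2128^1.9231 ≈ 1.4492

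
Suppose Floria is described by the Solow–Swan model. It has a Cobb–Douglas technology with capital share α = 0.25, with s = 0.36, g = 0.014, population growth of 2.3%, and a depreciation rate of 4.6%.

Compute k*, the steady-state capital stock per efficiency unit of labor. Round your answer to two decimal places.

In steady state, investment equals break-even investment: s·k^α = (n + g + δ)·k.
Rearranging, k^(1−α) = s / (n + g + δ).
k^0.75 = 0.36 / (0.023 + 0.014 + 0.046) = 0.36 / 0.083 = 4.3373
k* = 4.3373^(1/0.75) ≈ 7.0734

k* = 7.07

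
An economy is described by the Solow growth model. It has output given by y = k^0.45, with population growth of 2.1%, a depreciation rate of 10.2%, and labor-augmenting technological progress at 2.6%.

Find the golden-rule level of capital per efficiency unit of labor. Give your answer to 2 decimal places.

k_gold ≈ 7.46

The golden rule sets f'(k) = n + g + δ, i.e. α·k^(α−1) = n + g + δ.
So k^(1−α) = α / (n + g + δ) = 0.45 / 0.149 = 3.0201.
k_gold = 3.0201^(1/0.55) ≈ 7.4605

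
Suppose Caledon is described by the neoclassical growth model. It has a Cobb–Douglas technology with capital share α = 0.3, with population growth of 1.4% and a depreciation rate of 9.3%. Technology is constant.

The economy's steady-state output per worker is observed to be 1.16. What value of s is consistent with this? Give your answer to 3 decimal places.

Steady state requires s·f(k) = (n + δ)·k, i.e. s·k^α = (n + δ)·k.
Since y* = [s/(n + δ)]^(α/(1−α)), we have s/(n + δ) = (y*)^((1−α)/α) = 1.16^2.3333 = 1.4138.
Therefore s = 1.4138 × (n + δ) = 1.4138 × 0.107 = 0.1513.

s ≈ 0.151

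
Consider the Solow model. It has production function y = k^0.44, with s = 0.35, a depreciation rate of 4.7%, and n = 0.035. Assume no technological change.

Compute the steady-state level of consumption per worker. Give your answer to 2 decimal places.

At the steady state, Δk = 0, so s·k^α = (n + δ)·k.
Rearranging, k^(1−α) = s / (n + δ).
k^0.56 = 0.35 / (0.035 + 0.047) = 0.35 / 0.082 = 4.2683
k* = 4.2683^(1/0.56) ≈ 13.3492
y* = (k*)^α = 13.3492^0.44 ≈ 3.1275
c* = (1 − s)·y* = (1 − 0.35) × 3.1275 ≈ 2.0329

c* ≈ 2.03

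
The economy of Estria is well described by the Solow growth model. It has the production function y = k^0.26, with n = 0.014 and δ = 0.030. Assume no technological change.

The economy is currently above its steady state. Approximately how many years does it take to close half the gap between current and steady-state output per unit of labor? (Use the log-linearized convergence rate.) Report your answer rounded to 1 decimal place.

t_½ ≈ 21.3 years

Near the steady state the convergence rate is λ = (1 − α)(n + δ).
λ = (1 − 0.26) × 0.044 = 0.74 × 0.044 = 0.03256
Half-life = ln 2 / λ = 0.6931 / 0.03256 ≈ 21.29 years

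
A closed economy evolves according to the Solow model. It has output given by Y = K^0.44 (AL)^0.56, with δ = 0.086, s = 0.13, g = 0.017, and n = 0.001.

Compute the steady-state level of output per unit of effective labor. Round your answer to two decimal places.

y* ≈ 1.19

Steady state requires s·f(k) = (n + g + δ)·k, i.e. s·k^α = (n + g + δ)·k.
Rearranging, k^(1−α) = s / (n + g + δ).
k^0.56 = 0.13 / (0.001 + 0.017 + 0.086) = 0.13 / 0.104 = 1.2500
k* = 1.2500^(1/0.56) ≈ 1.4895
y* = (k*)^α = 1.4895^0.44 ≈ 1.1916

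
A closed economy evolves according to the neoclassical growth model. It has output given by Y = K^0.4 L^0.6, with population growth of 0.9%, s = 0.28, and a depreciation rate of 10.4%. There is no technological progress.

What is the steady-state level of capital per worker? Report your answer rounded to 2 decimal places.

At the steady state, Δk = 0, so s·k^α = (n + δ)·k.
Rearranging, k^(1−α) = s / (n + δ).
k^0.6 = 0.28 / (0.009 + 0.104) = 0.28 / 0.113 = 2.4779
k* = 2.4779^(1/0.6) ≈ 4.5374

k* ≈ 4.54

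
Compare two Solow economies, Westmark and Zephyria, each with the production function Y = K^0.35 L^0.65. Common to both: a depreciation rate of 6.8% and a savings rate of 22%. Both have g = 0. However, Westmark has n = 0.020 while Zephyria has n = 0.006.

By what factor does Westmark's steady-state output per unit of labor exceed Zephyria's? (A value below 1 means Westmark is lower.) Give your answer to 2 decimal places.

Steady-state y* = [s/(n + δ)]^(α/(1−α)), so the ratio is [ (s_W/(n + δ)_W) / (s_Z/(n + δ)_Z) ]^0.5385.
s_W/(n + δ)_W = 0.22/0.088 = 2.5000; s_Z/(n + δ)_Z = 0.22/0.074 = 2.9730.
Ratio = (2.5000/2.9730)^0.5385 = 0.8409^0.5385 ≈ 0.9109

y*_W / y*_Z ≈ 0.91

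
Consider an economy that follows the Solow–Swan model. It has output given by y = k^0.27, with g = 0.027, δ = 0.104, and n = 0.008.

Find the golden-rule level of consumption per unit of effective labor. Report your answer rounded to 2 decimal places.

c_gold ≈ 0.93

At the golden rule, f'(k) = n + g + δ, so α·k^(α−1) = n + g + δ and k_gold = (α/(n + g + δ))^(1/(1−α)).
k_gold = (0.27/0.139)^(1/0.73) = 1.9424^1.3699 ≈ 2.4831
c_gold = f(k_gold) − (n + g + δ)·k_gold = 1.2783 − 0.139×2.4831 ≈ 0.9331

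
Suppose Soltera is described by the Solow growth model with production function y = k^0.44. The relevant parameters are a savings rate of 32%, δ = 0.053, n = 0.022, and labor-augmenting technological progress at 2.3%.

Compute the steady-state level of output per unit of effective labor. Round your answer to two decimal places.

Steady state requires s·f(k) = (n + g + δ)·k, i.e. s·k^α = (n + g + δ)·k.
Rearranging, k^(1−α) = s / (n + g + δ).
k^0.56 = 0.32 / (0.022 + 0.023 + 0.053) = 0.32 / 0.098 = 3.2653
k* = 3.2653^(1/0.56) ≈ 8.2741
y* = (k*)^α = 8.2741^0.44 ≈ 2.5339

y* ≈ 2.53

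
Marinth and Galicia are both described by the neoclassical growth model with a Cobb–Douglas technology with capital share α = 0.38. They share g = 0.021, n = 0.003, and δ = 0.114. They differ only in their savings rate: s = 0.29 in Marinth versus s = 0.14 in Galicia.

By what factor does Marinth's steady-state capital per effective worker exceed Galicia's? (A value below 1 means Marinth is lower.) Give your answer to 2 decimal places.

Steady-state k* = [s/(n + g + δ)]^(1/(1−α)), so the ratio is [ (s_M/(n + g + δ)_M) / (s_G/(n + g + δ)_G) ]^1.6129.
s_M/(n + g + δ)_M = 0.29/0.138 = 2.1014; s_G/(n + g + δ)_G = 0.14/0.138 = 1.0145.
Ratio = (2.1014/1.0145)^1.6129 = 2.0714^1.6129 ≈ 3.2367

ratio ≈ 3.24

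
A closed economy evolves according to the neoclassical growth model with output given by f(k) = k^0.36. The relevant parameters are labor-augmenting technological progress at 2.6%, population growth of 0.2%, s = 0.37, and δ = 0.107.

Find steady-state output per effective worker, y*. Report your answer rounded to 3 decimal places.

y* = 1.763

Steady state requires s·f(k) = (n + g + δ)·k, i.e. s·k^α = (n + g + δ)·k.
Rearranging, k^(1−α) = s / (n + g + δ).
k^0.64 = 0.37 / (0.002 + 0.026 + 0.107) = 0.37 / 0.135 = 2.7407
k* = 2.7407^(1/0.64) ≈ 4.8324
y* = (k*)^α = 4.8324^0.36 ≈ 1.7632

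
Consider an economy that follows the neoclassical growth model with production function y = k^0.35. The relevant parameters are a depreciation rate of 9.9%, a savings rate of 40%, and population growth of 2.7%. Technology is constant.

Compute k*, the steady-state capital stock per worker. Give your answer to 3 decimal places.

k* ≈ 5.913

At the steady state, Δk = 0, so s·k^α = (n + δ)·k.
Dividing both sides by k: k^(1−α) = s / (n + δ).
k^0.65 = 0.40 / (0.027 + 0.099) = 0.40 / 0.126 = 3.1746
k* = 3.1746^(1/0.65) ≈ 5.9133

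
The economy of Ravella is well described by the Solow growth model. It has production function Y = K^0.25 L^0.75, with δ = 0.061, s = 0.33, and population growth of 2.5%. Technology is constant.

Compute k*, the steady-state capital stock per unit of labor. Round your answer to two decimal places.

Steady state requires s·f(k) = (n + δ)·k, i.e. s·k^α = (n + δ)·k.
Dividing both sides by k: k^(1−α) = s / (n + δ).
k^0.75 = 0.33 / (0.025 + 0.061) = 0.33 / 0.086 = 3.8372
k* = 3.8372^(1/0.75) ≈ 6.0074

k* = 6.01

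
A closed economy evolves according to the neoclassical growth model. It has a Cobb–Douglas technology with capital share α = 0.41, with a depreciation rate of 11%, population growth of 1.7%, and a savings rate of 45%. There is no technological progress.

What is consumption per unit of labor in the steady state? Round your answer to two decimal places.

Steady state requires s·f(k) = (n + δ)·k, i.e. s·k^α = (n + δ)·k.
Dividing both sides by k: k^(1−α) = s / (n + δ).
k^0.59 = 0.45 / (0.017 + 0.110) = 0.45 / 0.127 = 3.5433
k* = 3.5433^(1/0.59) ≈ 8.5349
y* = (k*)^α = 8.5349^0.41 ≈ 2.4087
c* = (1 − s)·y* = (1 − 0.45) × 2.4087 ≈ 1.3248

c* ≈ 1.32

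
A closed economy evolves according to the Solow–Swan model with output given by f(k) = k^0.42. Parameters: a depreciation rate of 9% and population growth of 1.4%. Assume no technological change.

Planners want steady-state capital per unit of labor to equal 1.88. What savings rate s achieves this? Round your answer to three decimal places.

Steady state requires s·f(k) = (n + δ)·k, i.e. s·k^α = (n + δ)·k.
So s / (n + δ) = (k*)^(1−α) = 1.88^0.58 = 1.4422.
Therefore s = 1.4422 × (n + δ) = 1.4422 × 0.104 = 0.1500.

s ≈ 0.150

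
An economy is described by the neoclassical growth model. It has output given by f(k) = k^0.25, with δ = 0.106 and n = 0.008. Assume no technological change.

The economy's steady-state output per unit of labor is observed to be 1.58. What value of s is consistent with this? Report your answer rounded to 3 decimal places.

At the steady state, Δk = 0, so s·k^α = (n + δ)·k.
Since y* = [s/(n + δ)]^(α/(1−α)), we have s/(n + δ) = (y*)^((1−α)/α) = 1.58^3 = 3.9443.
Therefore s = 3.9443 × (n + δ) = 3.9443 × 0.114 = 0.4497.

s ≈ 0.450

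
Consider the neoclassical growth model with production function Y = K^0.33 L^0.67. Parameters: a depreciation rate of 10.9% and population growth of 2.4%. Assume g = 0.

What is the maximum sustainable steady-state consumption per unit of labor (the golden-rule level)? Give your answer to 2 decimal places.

At the golden rule, f'(k) = n + δ, so α·k^(α−1) = n + δ and k_gold = (α/(n + δ))^(1/(1−α)).
k_gold = (0.33/0.133)^(1/0.67) = 2.4812^1.4925 ≈ 3.8818
c_gold = f(k_gold) − (n + δ)·k_gold = 1.5645 − 0.133×3.8818 ≈ 1.0482

c_gold ≈ 1.05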